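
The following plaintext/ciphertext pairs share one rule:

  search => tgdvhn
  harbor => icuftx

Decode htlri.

In search: s→t is +1, e→g is +2, a→d is +3, r→v is +4 — the shift increases by 1 each position. Each letter shifts forward by (position + 1), i.e. 1, 2, 3, … — the shift grows by one for each successive letter.
Undoing it on htlri: h−1=g, t−2=r, l−3=i, r−4=n, i−5=d.

grind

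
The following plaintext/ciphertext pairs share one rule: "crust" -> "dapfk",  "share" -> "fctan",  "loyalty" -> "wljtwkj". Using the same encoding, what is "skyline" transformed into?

frjwhgn

Each letter's alphabet position (a=0..z=25) is mapped through 5·x+19 mod 26 — an affine cipher.
For skyline: s(18)→5·18+19≡5=f; k(10)→5·10+19≡17=r; y(24)→5·24+19≡9=j; l(11)→5·11+19≡22=w; i(8)→5·8+19≡7=h; n(13)→5·13+19≡6=g; e(4)→5·4+19≡13=n (all mod 26).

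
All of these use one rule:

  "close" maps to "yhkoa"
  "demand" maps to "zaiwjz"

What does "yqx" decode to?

cub

This is a Caesar cipher with shift 22.
Reversing it on yqx: y−22=c, q−22=u, x−22=b.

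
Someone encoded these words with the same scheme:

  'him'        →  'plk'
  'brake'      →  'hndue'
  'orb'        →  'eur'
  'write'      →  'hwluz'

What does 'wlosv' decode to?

split

The output letters match the input read backwards, each shifted +3: him reversed is mih. The word is reversed, then every letter is shifted forward by 3.
Undoing it on wlosv: shift back: w−3=t, l−3=i, o−3=l, s−3=p, v−3=s → tilps; then reverse → split.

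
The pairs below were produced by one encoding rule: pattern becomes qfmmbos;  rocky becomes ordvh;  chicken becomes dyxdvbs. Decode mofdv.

track

p(15)→q(16) and a(0)→f(5) fit y≡25x+5 (mod 26); the inverse of 25 mod 26 is 25. This is an affine cipher: with a=0,…,z=25, each position x becomes (25x+5) mod 26.
Undoing it on mofdv: m(12)→25·(12−5)≡19=t; o(14)→25·(14−5)≡17=r; f(5)→25·(5−5)≡0=a; d(3)→25·(3−5)≡2=c; v(21)→25·(21−5)≡10=k (all mod 26).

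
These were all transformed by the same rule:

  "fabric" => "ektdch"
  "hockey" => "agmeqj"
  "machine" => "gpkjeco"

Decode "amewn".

The word is reversed, then every letter is shifted forward by 2.
Decoding amewn: shift back: a−2=y, m−2=k, e−2=c, w−2=u, n−2=l → ykcul; then reverse → lucky.

lucky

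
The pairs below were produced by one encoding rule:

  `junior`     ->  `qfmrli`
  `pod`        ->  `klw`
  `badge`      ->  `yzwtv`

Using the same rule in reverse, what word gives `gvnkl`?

Each pair mirrors across the alphabet (j↔q, u↔f, n↔m): positions sum to 25. This is the alphabet-reversal cipher (Atbash): a becomes z, b becomes y, etc.
Undoing it on gvnkl: g↔t, v↔e, n↔m, k↔p, l↔o.

tempo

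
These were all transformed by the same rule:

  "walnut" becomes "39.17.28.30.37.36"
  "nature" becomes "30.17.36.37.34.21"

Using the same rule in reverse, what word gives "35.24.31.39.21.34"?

shower

w is letter #23 and maps to 39: an offset of 16. The number is (letter's place in the alphabet, a=1) + 16.
Undoing it on 35.24.31.39.21.34: 35→(35−16)÷1=19=s, 24→(24−16)÷1=8=h, 31→(31−16)÷1=15=o, 39→(39−16)÷1=23=w, 21→(21−16)÷1=5=e, 34→(34−16)÷1=18=r.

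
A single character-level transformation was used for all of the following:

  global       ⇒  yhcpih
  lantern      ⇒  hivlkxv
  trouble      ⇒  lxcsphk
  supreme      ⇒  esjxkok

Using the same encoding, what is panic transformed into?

jivmw

g(6)→y(24) and l(11)→h(7) fit y≡7x+8 (mod 26); the inverse of 7 mod 26 is 15. Each letter's alphabet position (a=0..z=25) is mapped through 7·x+8 mod 26 — an affine cipher.
On panic: p(15)→7·15+8≡9=j; a(0)→7·0+8≡8=i; n(13)→7·13+8≡21=v; i(8)→7·8+8≡12=m; c(2)→7·2+8≡22=w (all mod 26).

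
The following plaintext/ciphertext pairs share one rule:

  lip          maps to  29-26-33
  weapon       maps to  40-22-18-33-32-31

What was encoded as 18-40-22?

awe

l is letter #12 and maps to 29: an offset of 17. Each letter is replaced by its alphabet position (a=1..z=26) + 17.
Decoding 18-40-22: 18→(18−17)÷1=1=a, 40→(40−17)÷1=23=w, 22→(22−17)÷1=5=e.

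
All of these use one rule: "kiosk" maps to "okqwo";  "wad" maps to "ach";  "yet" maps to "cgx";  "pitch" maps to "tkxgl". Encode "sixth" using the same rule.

The shift depends on letter class: consonant k→o is +4, but vowel i→k is +2. Vowels shift forward by 2 and consonants shift forward by 4.
Applying it to sixth: s(cons)+4=w, i(vowel)+2=k, x(cons)+4=b, t(cons)+4=x, h(cons)+4=l.

wkbxl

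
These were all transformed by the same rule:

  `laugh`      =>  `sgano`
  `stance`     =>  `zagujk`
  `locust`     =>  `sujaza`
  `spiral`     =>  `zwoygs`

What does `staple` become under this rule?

The shift depends on letter class: consonant l→s is +7, but vowel a→g is +6. Two shifts are in play — +6 for a/e/i/o/u, +7 for every other letter.
Applying it to staple: s(cons)+7=z, t(cons)+7=a, a(vowel)+6=g, p(cons)+7=w, l(cons)+7=s, e(vowel)+6=k.

zagwsk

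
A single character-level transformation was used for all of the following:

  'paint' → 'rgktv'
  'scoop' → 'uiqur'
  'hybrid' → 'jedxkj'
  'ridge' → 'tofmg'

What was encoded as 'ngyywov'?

lawsuit

Shifts by position in paint: pos 0: p→r (+2), pos 1: a→g (+6), pos 2: i→k (+2), pos 3: n→t (+6) — repeating every 2. It's a Vigenère-style cipher with numeric key [2,6]: position i shifts by key[i mod 2].
Decoding ngyywov: n−2=l, g−6=a, y−2=w, y−6=s, w−2=u, o−6=i, v−2=t.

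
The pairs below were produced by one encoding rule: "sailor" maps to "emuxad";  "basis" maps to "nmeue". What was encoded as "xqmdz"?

learn

This is a Caesar cipher with shift 12.
Reversing it on xqmdz: x−12=l, q−12=e, m−12=a, d−12=r, z−12=n.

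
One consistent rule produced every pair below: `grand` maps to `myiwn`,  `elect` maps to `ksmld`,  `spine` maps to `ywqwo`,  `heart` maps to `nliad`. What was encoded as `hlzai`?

In grand: g→m is +6, r→y is +7, a→i is +8, n→w is +9 — the shift increases by 1 each position. Each letter shifts forward by (position + 6), i.e. 6, 7, 8, … — the shift grows by one for each successive letter.
Reversing it on hlzai: h−6=b, l−7=e, z−8=r, a−9=r, i−10=y.

berry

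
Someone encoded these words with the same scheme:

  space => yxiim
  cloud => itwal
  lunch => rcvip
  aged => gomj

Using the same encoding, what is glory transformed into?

Shifts by position in space: pos 0: s→y (+6), pos 1: p→x (+8), pos 2: a→i (+8), pos 3: c→i (+6), pos 4: e→m (+8) — repeating every 3. The shifts repeat in a cycle of length 3: positions 0,1,… shift by +6, +8, +8, then the pattern repeats.
On glory: g+6=m, l+8=t, o+8=w, r+6=x, y+8=g.

mtwxg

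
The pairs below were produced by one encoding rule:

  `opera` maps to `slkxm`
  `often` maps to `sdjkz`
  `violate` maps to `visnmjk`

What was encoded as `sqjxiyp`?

o(14)→s(18) and p(15)→l(11) fit y≡19x+12 (mod 26); the inverse of 19 mod 26 is 11. Each letter's alphabet position (a=0..z=25) is mapped through 19·x+12 mod 26 — an affine cipher.
Undoing it on sqjxiyp: s(18)→11·(18−12)≡14=o; q(16)→11·(16−12)≡18=s; j(9)→11·(9−12)≡19=t; x(23)→11·(23−12)≡17=r; i(8)→11·(8−12)≡8=i; y(24)→11·(24−12)≡2=c; p(15)→11·(15−12)≡7=h (all mod 26).

ostrich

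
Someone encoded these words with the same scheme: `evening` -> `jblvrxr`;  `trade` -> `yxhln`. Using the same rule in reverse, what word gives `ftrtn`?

ankle

In evening: e→j is +5, v→b is +6, e→l is +7, n→v is +8 — the shift increases by 1 each position. Each letter shifts forward by (position + 5), i.e. 5, 6, 7, … — the shift grows by one for each successive letter.
Undoing it on ftrtn: f−5=a, t−6=n, r−7=k, t−8=l, n−9=e.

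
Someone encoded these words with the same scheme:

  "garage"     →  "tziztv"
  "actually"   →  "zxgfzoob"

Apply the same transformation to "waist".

dzrhg

Each letter is replaced by its mirror in the alphabet: a↔z, b↔y, c↔x, and so on (the Atbash cipher).
For waist: w↔d, a↔z, i↔r, s↔h, t↔g.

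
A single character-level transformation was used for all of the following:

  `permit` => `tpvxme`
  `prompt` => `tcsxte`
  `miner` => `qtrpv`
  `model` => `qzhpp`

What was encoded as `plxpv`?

Shifts by position in permit: pos 0: p→t (+4), pos 1: e→p (+11), pos 2: r→v (+4), pos 3: m→x (+11) — repeating every 2. A repeating key of period 2 is used — shifts +4, +11 over and over.
Reversing it on plxpv: p−4=l, l−11=a, x−4=t, p−11=e, v−4=r.

later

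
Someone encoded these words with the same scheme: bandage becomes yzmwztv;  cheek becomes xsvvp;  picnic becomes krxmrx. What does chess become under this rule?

xsvhh

This is the alphabet-reversal cipher (Atbash): a becomes z, b becomes y, etc.
For chess: c↔x, h↔s, e↔v, s↔h, s↔h.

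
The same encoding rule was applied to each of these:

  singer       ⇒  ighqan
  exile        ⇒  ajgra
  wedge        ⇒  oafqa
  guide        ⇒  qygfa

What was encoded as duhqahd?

tangent

s(18)→i(8) and i(8)→g(6) fit y≡21x+20 (mod 26); the inverse of 21 mod 26 is 5. Treating letters as 0–25, the rule is x ↦ 21x + 20 (mod 26).
Decoding duhqahd: d(3)→5·(3−20)≡19=t; u(20)→5·(20−20)≡0=a; h(7)→5·(7−20)≡13=n; q(16)→5·(16−20)≡6=g; a(0)→5·(0−20)≡4=e; h(7)→5·(7−20)≡13=n; d(3)→5·(3−20)≡19=t (all mod 26).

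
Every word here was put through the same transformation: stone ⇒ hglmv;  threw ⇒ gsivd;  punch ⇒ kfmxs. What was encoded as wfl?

duo

Each pair mirrors across the alphabet (s↔h, t↔g, o↔l): positions sum to 25. Each letter is replaced by its mirror in the alphabet: a↔z, b↔y, c↔x, and so on (the Atbash cipher).
Decoding wfl: w↔d, f↔u, l↔o.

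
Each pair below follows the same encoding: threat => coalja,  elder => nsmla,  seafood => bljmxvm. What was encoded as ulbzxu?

lesson

Shifts by position in threat: pos 0: t→c (+9), pos 1: h→o (+7), pos 2: r→a (+9), pos 3: e→l (+7) — repeating every 2. A repeating key of period 2 is used — shifts +9, +7 over and over.
Undoing it on ulbzxu: u−9=l, l−7=e, b−9=s, z−7=s, x−9=o, u−7=n.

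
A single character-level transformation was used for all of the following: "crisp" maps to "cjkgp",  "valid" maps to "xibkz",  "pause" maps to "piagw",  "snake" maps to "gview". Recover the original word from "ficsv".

bacon

Each letter's alphabet position (a=0..z=25) is mapped through 23·x+8 mod 26 — an affine cipher.
Decoding ficsv: f(5)→17·(5−8)≡1=b; i(8)→17·(8−8)≡0=a; c(2)→17·(2−8)≡2=c; s(18)→17·(18−8)≡14=o; v(21)→17·(21−8)≡13=n (all mod 26).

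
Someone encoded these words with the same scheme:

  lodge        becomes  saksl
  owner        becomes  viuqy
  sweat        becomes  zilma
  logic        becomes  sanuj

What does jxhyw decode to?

clamp

Shifts by position in lodge: pos 0: l→s (+7), pos 1: o→a (+12), pos 2: d→k (+7), pos 3: g→s (+12) — repeating every 2. A repeating key of period 2 is used — shifts +7, +12 over and over.
Decoding jxhyw: j−7=c, x−12=l, h−7=a, y−12=m, w−7=p.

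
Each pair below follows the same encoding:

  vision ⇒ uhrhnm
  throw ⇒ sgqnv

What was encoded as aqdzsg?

Every letter moves 25 places later in the alphabet, wrapping around z→a.
Reversing it on aqdzsg: a−25=b, q−25=r, d−25=e, z−25=a, s−25=t, g−25=h.

breath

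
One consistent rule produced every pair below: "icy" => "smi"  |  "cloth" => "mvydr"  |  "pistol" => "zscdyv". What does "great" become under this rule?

qbokd

Compare letters: i→s is +10, c→m is +10, y→i is +10 — a constant shift. This is a Caesar cipher with shift 10.
On great: g+10=q, r+10=b, e+10=o, a+10=k, t+10=d.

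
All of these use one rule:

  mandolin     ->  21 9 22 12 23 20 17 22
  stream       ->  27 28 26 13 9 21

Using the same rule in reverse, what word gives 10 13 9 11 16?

beach

m is letter #13 and maps to 21: an offset of 8. Letters become their 1-based position plus 8 (so a→9, b→10, …).
Reversing it on 10 13 9 11 16: 10→(10−8)÷1=2=b, 13→(13−8)÷1=5=e, 9→(9−8)÷1=1=a, 11→(11−8)÷1=3=c, 16→(16−8)÷1=8=h.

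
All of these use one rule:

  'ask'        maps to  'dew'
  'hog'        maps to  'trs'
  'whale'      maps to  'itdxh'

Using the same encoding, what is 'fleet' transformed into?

The shift depends on letter class: consonant s→e is +12, but vowel a→d is +3. Vowels shift forward by 3 and consonants shift forward by 12.
Applying it to fleet: f(cons)+12=r, l(cons)+12=x, e(vowel)+3=h, e(vowel)+3=h, t(cons)+12=f.

rxhhf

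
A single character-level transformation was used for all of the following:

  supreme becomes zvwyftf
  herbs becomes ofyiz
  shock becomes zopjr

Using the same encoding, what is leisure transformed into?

The shift depends on letter class: consonant s→z is +7, but vowel u→v is +1. The rule splits by letter class: vowels +1, consonants +7.
Applying it to leisure: l(cons)+7=s, e(vowel)+1=f, i(vowel)+1=j, s(cons)+7=z, u(vowel)+1=v, r(cons)+7=y, e(vowel)+1=f.

sfjzvyf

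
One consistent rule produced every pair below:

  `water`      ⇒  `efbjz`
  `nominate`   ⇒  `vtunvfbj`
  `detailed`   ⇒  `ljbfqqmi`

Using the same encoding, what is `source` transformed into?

Shifts by position in water: pos 0: w→e (+8), pos 1: a→f (+5), pos 2: t→b (+8), pos 3: e→j (+5) — repeating every 2. The shifts repeat in a cycle of length 2: positions 0,1,… shift by +8, +5, then the pattern repeats.
Applying it to source: s+8=a, o+5=t, u+8=c, r+5=w, c+8=k, e+5=j.

atcwkj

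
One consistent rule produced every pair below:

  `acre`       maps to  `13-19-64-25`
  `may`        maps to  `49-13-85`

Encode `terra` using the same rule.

70-25-64-64-13

a(#1)→13 and c(#3)→19: differences scale by 3, so n = 3·pos + 10. Each letter becomes 3×(its alphabet position, a=1..z=26) + 10.
For terra: t=20→70, e=5→25, r=18→64, r=18→64, a=1→13.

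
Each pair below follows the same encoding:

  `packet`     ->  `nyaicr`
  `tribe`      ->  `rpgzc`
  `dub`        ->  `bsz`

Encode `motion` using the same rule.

It's a constant shift of +24 (ROT24).
For motion: m+24=k, o+24=m, t+24=r, i+24=g, o+24=m, n+24=l.

kmrgml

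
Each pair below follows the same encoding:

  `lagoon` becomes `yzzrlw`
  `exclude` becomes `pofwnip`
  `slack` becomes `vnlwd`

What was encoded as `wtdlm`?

basil

The output letters match the input read backwards, each shifted +11: lagoon reversed is noogal. Two steps: reverse the string, then apply a Caesar shift of +11.
Undoing it on wtdlm: shift back: w−11=l, t−11=i, d−11=s, l−11=a, m−11=b → lisab; then reverse → basil.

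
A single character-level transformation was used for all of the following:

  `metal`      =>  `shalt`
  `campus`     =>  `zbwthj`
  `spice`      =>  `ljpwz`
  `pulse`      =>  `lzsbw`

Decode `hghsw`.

The word is reversed, then every letter is shifted forward by 7.
Undoing it on hghsw: shift back: h−7=a, g−7=z, h−7=a, s−7=l, w−7=p → azalp; then reverse → plaza.

plaza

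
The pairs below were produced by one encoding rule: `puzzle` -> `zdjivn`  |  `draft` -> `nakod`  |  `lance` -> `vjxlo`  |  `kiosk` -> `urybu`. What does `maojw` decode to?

cream

Shifts by position in puzzle: pos 0: p→z (+10), pos 1: u→d (+9), pos 2: z→j (+10), pos 3: z→i (+9) — repeating every 2. It's a Vigenère-style cipher with numeric key [10,9]: position i shifts by key[i mod 2].
Reversing it on maojw: m−10=c, a−9=r, o−10=e, j−9=a, w−10=m.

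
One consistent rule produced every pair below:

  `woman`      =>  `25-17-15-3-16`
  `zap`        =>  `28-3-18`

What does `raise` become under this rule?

20-3-11-21-7

Each letter is replaced by its alphabet position (a=1..z=26) + 2.
Applying it to raise: r=18→20, a=1→3, i=9→11, s=19→21, e=5→7.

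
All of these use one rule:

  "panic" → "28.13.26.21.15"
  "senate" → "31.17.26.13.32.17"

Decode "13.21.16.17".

aide

p is letter #16 and maps to 28: an offset of 12. Letters become their 1-based position plus 12 (so a→13, b→14, …).
Decoding 13.21.16.17: 13→(13−12)÷1=1=a, 21→(21−12)÷1=9=i, 16→(16−12)÷1=4=d, 17→(17−12)÷1=5=e.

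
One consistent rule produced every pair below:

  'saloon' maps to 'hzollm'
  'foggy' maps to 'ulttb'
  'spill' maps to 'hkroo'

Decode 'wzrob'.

Letters are reflected about the middle of the alphabet (position → 25−position): Atbash.
Reversing it on wzrob: w↔d, z↔a, r↔i, o↔l, b↔y.

daily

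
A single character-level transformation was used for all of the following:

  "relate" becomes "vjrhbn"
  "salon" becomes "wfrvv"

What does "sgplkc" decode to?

object

Letter i (0-indexed) is shifted by i+4, so successive shifts are 4, 5, 6, ….
Reversing it on sgplkc: s−4=o, g−5=b, p−6=j, l−7=e, k−8=c, c−9=t.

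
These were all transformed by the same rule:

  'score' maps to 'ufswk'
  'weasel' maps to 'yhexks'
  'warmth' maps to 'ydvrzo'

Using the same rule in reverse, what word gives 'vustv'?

troop

Each letter shifts forward by (position + 2), i.e. 2, 3, 4, … — the shift grows by one for each successive letter.
Decoding vustv: v−2=t, u−3=r, s−4=o, t−5=o, v−6=p.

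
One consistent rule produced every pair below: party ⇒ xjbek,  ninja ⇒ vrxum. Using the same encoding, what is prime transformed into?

xasxq

Each letter shifts forward by (position + 8), i.e. 8, 9, 10, … — the shift grows by one for each successive letter.
On prime: p+8=x, r+9=a, i+10=s, m+11=x, e+12=q.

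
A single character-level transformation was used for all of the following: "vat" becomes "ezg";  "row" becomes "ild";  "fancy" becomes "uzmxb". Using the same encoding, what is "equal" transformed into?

Letters are reflected about the middle of the alphabet (position → 25−position): Atbash.
For equal: e↔v, q↔j, u↔f, a↔z, l↔o.

vjfzo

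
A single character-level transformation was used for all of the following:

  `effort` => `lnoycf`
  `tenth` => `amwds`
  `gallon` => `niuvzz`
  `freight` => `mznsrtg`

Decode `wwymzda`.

In effort: e→l is +7, f→n is +8, f→o is +9, o→y is +10 — the shift increases by 1 each position. Letter i (0-indexed) is shifted by i+7, so successive shifts are 7, 8, 9, ….
Reversing it on wwymzda: w−7=p, w−8=o, y−9=p, m−10=c, z−11=o, d−12=r, a−13=n.

popcorn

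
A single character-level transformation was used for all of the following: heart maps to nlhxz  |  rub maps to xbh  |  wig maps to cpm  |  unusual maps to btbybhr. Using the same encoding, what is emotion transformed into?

lsvzpvt

The shift depends on letter class: consonant h→n is +6, but vowel e→l is +7. Vowels shift forward by 7 and consonants shift forward by 6.
For emotion: e(vowel)+7=l, m(cons)+6=s, o(vowel)+7=v, t(cons)+6=z, i(vowel)+7=p, o(vowel)+7=v, n(cons)+6=t.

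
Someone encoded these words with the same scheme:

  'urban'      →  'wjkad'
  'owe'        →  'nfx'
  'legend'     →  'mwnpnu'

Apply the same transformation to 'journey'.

hnwadxs

The output letters match the input read backwards, each shifted +9: urban reversed is nabru. Two steps: reverse the string, then apply a Caesar shift of +9.
For journey: reverse → yenruoj; then shift: y+9=h, e+9=n, n+9=w, r+9=a, u+9=d, o+9=x, j+9=s.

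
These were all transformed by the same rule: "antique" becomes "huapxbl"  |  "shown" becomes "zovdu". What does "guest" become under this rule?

nblza

Compare letters: a→h is +7, n→u is +7, t→a is +7 — a constant shift. Each letter is shifted forward by 7 in the alphabet (a Caesar shift of +7).
For guest: g+7=n, u+7=b, e+7=l, s+7=z, t+7=a.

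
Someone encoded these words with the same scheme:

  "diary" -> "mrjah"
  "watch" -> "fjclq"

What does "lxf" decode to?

Compare letters: d→m is +9, i→r is +9, a→j is +9 — a constant shift. This is a Caesar cipher with shift 9.
Reversing it on lxf: l−9=c, x−9=o, f−9=w.

cow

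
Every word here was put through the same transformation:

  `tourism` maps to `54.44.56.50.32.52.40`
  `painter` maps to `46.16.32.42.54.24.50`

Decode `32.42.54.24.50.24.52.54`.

interest

With a=1..z=26, the number is 2·pos + 14.
Undoing it on 32.42.54.24.50.24.52.54: 32→(32−14)÷2=9=i, 42→(42−14)÷2=14=n, 54→(54−14)÷2=20=t, 24→(24−14)÷2=5=e, 50→(50−14)÷2=18=r, 24→(24−14)÷2=5=e, 52→(52−14)÷2=19=s, 54→(54−14)÷2=20=t.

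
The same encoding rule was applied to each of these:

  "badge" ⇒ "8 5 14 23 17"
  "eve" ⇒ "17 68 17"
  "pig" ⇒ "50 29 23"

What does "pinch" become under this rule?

The formula is n = 3×(alphabet index, a=1) + 2.
For pinch: p=16→50, i=9→29, n=14→44, c=3→11, h=8→26.

50 29 44 11 26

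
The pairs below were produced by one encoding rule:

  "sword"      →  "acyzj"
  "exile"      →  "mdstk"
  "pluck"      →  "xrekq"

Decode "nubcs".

forum

Shifts by position in sword: pos 0: s→a (+8), pos 1: w→c (+6), pos 2: o→y (+10), pos 3: r→z (+8), pos 4: d→j (+6) — repeating every 3. It's a Vigenère-style cipher with numeric key [8,6,10]: position i shifts by key[i mod 3].
Reversing it on nubcs: n−8=f, u−6=o, b−10=r, c−8=u, s−6=m.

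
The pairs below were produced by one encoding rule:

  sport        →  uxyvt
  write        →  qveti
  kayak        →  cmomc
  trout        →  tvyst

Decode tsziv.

Each letter's alphabet position (a=0..z=25) is mapped through 25·x+12 mod 26 — an affine cipher.
Undoing it on tsziv: t(19)→25·(19−12)≡19=t; s(18)→25·(18−12)≡20=u; z(25)→25·(25−12)≡13=n; i(8)→25·(8−12)≡4=e; v(21)→25·(21−12)≡17=r (all mod 26).

tuner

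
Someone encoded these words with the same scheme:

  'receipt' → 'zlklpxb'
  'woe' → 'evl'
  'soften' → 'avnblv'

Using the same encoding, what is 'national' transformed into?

vhbpvvht

The shift depends on letter class: consonant r→z is +8, but vowel e→l is +7. The rule splits by letter class: vowels +7, consonants +8.
Applying it to national: n(cons)+8=v, a(vowel)+7=h, t(cons)+8=b, i(vowel)+7=p, o(vowel)+7=v, n(cons)+8=v, a(vowel)+7=h, l(cons)+8=t.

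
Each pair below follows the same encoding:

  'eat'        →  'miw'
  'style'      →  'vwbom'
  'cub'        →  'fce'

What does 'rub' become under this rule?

Two shifts are in play — +8 for a/e/i/o/u, +3 for every other letter.
Applying it to rub: r(cons)+3=u, u(vowel)+8=c, b(cons)+3=e.

uce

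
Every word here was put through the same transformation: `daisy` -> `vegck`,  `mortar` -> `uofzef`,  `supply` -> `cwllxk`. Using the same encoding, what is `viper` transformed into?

tglsf

d(3)→v(21) and a(0)→e(4) fit y≡23x+4 (mod 26); the inverse of 23 mod 26 is 17. Each letter's alphabet position (a=0..z=25) is mapped through 23·x+4 mod 26 — an affine cipher.
For viper: v(21)→23·21+4≡19=t; i(8)→23·8+4≡6=g; p(15)→23·15+4≡11=l; e(4)→23·4+4≡18=s; r(17)→23·17+4≡5=f (all mod 26).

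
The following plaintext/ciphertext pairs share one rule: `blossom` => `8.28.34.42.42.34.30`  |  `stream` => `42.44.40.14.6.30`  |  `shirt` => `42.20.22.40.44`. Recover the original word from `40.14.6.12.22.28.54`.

b(#2)→8 and l(#12)→28: differences scale by 2, so n = 2·pos + 4. With a=1..z=26, the number is 2·pos + 4.
Undoing it on 40.14.6.12.22.28.54: 40→(40−4)÷2=18=r, 14→(14−4)÷2=5=e, 6→(6−4)÷2=1=a, 12→(12−4)÷2=4=d, 22→(22−4)÷2=9=i, 28→(28−4)÷2=12=l, 54→(54−4)÷2=25=y.

readily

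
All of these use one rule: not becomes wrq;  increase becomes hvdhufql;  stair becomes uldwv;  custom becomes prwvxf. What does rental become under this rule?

odwqhu

The word is reversed, then every letter is shifted forward by 3.
Applying it to rental: reverse → latner; then shift: l+3=o, a+3=d, t+3=w, n+3=q, e+3=h, r+3=u.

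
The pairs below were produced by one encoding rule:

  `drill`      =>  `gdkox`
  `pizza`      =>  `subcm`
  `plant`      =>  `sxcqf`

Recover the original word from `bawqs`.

Shifts by position in drill: pos 0: d→g (+3), pos 1: r→d (+12), pos 2: i→k (+2), pos 3: l→o (+3), pos 4: l→x (+12) — repeating every 3. A repeating key of period 3 is used — shifts +3, +12, +2 over and over.
Decoding bawqs: b−3=y, a−12=o, w−2=u, q−3=n, s−12=g.

young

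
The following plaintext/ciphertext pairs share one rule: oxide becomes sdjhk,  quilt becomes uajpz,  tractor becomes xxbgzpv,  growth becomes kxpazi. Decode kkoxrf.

Shifts by position in oxide: pos 0: o→s (+4), pos 1: x→d (+6), pos 2: i→j (+1), pos 3: d→h (+4), pos 4: e→k (+6) — repeating every 3. The shifts repeat in a cycle of length 3: positions 0,1,… shift by +4, +6, +1, then the pattern repeats.
Decoding kkoxrf: k−4=g, k−6=e, o−1=n, x−4=t, r−6=l, f−1=e.

gentle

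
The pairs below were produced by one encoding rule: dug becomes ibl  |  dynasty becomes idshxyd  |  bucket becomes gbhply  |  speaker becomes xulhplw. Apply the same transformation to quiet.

vbply

The shift depends on letter class: consonant d→i is +5, but vowel u→b is +7. The rule splits by letter class: vowels +7, consonants +5.
On quiet: q(cons)+5=v, u(vowel)+7=b, i(vowel)+7=p, e(vowel)+7=l, t(cons)+5=y.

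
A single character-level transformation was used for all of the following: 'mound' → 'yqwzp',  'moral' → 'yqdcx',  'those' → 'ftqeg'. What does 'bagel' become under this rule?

ncsgx

The shift depends on letter class: consonant m→y is +12, but vowel o→q is +2. Two shifts are in play — +2 for a/e/i/o/u, +12 for every other letter.
On bagel: b(cons)+12=n, a(vowel)+2=c, g(cons)+12=s, e(vowel)+2=g, l(cons)+12=x.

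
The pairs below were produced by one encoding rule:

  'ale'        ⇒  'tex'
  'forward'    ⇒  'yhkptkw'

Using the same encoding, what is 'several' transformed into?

lxoxkte

This is a Caesar cipher with shift 19.
On several: s+19=l, e+19=x, v+19=o, e+19=x, r+19=k, a+19=t, l+19=e.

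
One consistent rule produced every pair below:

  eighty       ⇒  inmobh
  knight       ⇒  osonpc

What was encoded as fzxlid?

In eighty: e→i is +4, i→n is +5, g→m is +6, h→o is +7 — the shift increases by 1 each position. Each letter shifts forward by (position + 4), i.e. 4, 5, 6, … — the shift grows by one for each successive letter.
Undoing it on fzxlid: f−4=b, z−5=u, x−6=r, l−7=e, i−8=a, d−9=u.

bureau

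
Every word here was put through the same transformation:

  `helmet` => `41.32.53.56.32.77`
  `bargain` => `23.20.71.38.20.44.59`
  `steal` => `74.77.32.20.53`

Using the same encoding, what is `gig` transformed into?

h(#8)→41 and e(#5)→32: differences scale by 3, so n = 3·pos + 17. The formula is n = 3×(alphabet index, a=1) + 17.
Applying it to gig: g=7→38, i=9→44, g=7→38.

38.44.38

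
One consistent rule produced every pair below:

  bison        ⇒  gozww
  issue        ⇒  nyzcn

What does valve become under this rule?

agsdn

In bison: b→g is +5, i→o is +6, s→z is +7, o→w is +8 — the shift increases by 1 each position. Each letter shifts forward by (position + 5), i.e. 5, 6, 7, … — the shift grows by one for each successive letter.
Applying it to valve: v+5=a, a+6=g, l+7=s, v+8=d, e+9=n.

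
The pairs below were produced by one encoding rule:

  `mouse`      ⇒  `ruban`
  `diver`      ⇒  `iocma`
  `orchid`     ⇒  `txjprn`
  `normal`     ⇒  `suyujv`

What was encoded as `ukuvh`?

penny

In mouse: m→r is +5, o→u is +6, u→b is +7, s→a is +8 — the shift increases by 1 each position. Letter i (0-indexed) is shifted by i+5, so successive shifts are 5, 6, 7, ….
Decoding ukuvh: u−5=p, k−6=e, u−7=n, v−8=n, h−9=y.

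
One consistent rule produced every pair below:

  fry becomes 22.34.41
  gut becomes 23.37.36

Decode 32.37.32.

pup

f is letter #6 and maps to 22: an offset of 16. Each letter is replaced by its alphabet position (a=1..z=26) + 16.
Decoding 32.37.32: 32→(32−16)÷1=16=p, 37→(37−16)÷1=21=u, 32→(32−16)÷1=16=p.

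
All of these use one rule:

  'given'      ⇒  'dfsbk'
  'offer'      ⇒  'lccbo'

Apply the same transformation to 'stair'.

It's a constant shift of +23 (ROT23).
Applying it to stair: s+23=p, t+23=q, a+23=x, i+23=f, r+23=o.

pqxfo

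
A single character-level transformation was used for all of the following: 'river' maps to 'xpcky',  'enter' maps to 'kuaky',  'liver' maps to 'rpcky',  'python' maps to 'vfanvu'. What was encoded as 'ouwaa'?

Shifts by position in river: pos 0: r→x (+6), pos 1: i→p (+7), pos 2: v→c (+7), pos 3: e→k (+6), pos 4: r→y (+7) — repeating every 3. A repeating key of period 3 is used — shifts +6, +7, +7 over and over.
Decoding ouwaa: o−6=i, u−7=n, w−7=p, a−6=u, a−7=t.

input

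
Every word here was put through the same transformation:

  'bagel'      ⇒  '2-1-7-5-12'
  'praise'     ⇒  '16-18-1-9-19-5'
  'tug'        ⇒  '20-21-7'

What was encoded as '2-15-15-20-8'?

booth

b is letter #2 and maps to 2: an offset of 0. Letters become their 1-indexed alphabet positions: a=1 … z=26.
Undoing it on 2-15-15-20-8: 2=b, 15=o, 15=o, 20=t, 8=h.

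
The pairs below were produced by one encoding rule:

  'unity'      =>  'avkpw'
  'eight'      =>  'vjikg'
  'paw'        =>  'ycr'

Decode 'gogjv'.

The output letters match the input read backwards, each shifted +2: unity reversed is ytinu. Two steps: reverse the string, then apply a Caesar shift of +2.
Undoing it on gogjv: shift back: g−2=e, o−2=m, g−2=e, j−2=h, v−2=t → emeht; then reverse → theme.

theme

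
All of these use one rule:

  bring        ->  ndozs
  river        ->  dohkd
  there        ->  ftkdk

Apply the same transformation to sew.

eki

The shift depends on letter class: consonant b→n is +12, but vowel i→o is +6. Vowels shift forward by 6 and consonants shift forward by 12.
Applying it to sew: s(cons)+12=e, e(vowel)+6=k, w(cons)+12=i.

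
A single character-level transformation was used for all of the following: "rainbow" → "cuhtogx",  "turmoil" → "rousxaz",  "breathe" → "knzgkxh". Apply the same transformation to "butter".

The output letters match the input read backwards, each shifted +6: rainbow reversed is wobniar. Read the word backwards and shift each letter +6.
For butter: reverse → rettub; then shift: r+6=x, e+6=k, t+6=z, t+6=z, u+6=a, b+6=h.

xkzzah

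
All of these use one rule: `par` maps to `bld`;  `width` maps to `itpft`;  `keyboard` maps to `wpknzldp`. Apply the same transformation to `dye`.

The shift depends on letter class: consonant p→b is +12, but vowel a→l is +11. Vowels shift forward by 11 and consonants shift forward by 12.
On dye: d(cons)+12=p, y(cons)+12=k, e(vowel)+11=p.

pkp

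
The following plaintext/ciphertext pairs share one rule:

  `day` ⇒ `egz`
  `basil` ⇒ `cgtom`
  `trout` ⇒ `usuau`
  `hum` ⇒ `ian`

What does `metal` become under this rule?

Two shifts are in play — +6 for a/e/i/o/u, +1 for every other letter.
On metal: m(cons)+1=n, e(vowel)+6=k, t(cons)+1=u, a(vowel)+6=g, l(cons)+1=m.

nkugm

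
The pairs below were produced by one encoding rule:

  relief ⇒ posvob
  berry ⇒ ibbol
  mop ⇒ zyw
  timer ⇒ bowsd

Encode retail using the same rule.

Two steps: reverse the string, then apply a Caesar shift of +10.
On retail: reverse → liater; then shift: l+10=v, i+10=s, a+10=k, t+10=d, e+10=o, r+10=b.

vskdob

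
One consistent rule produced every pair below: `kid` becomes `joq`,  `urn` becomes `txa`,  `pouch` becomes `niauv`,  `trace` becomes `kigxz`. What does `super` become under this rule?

The output letters match the input read backwards, each shifted +6: kid reversed is dik. Read the word backwards and shift each letter +6.
Applying it to super: reverse → repus; then shift: r+6=x, e+6=k, p+6=v, u+6=a, s+6=y.

xkvay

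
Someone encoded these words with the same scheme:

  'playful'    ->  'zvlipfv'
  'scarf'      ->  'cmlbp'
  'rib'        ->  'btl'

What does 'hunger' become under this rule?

Two shifts are in play — +11 for a/e/i/o/u, +10 for every other letter.
Applying it to hunger: h(cons)+10=r, u(vowel)+11=f, n(cons)+10=x, g(cons)+10=q, e(vowel)+11=p, r(cons)+10=b.

rfxqpb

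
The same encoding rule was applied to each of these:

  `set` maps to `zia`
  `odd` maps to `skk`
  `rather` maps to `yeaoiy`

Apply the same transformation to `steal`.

The shift depends on letter class: consonant s→z is +7, but vowel e→i is +4. Two shifts are in play — +4 for a/e/i/o/u, +7 for every other letter.
On steal: s(cons)+7=z, t(cons)+7=a, e(vowel)+4=i, a(vowel)+4=e, l(cons)+7=s.

zaies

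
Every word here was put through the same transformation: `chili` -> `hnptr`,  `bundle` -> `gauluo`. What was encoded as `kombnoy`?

fifteen

The shift increases by 1 at each position, starting from +5: 5, 6, 7, ….
Decoding kombnoy: k−5=f, o−6=i, m−7=f, b−8=t, n−9=e, o−10=e, y−11=n.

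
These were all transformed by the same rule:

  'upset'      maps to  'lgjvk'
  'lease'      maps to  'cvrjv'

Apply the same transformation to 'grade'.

Each letter is shifted forward by 17 in the alphabet (a Caesar shift of +17).
For grade: g+17=x, r+17=i, a+17=r, d+17=u, e+17=v.

xiruv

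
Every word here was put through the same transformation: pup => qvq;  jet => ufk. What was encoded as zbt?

say

The output letters match the input read backwards, each shifted +1: pup reversed is pup. Read the word backwards and shift each letter +1.
Decoding zbt: shift back: z−1=y, b−1=a, t−1=s → yas; then reverse → say.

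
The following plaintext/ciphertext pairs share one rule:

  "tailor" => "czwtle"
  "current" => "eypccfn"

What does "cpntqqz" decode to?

The output letters match the input read backwards, each shifted +11: tailor reversed is roliat. Two steps: reverse the string, then apply a Caesar shift of +11.
Decoding cpntqqz: shift back: c−11=r, p−11=e, n−11=c, t−11=i, q−11=f, q−11=f, z−11=o → reciffo; then reverse → officer.

officer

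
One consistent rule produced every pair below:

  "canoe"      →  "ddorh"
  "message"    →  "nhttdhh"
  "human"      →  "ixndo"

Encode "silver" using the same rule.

The shift depends on letter class: consonant c→d is +1, but vowel a→d is +3. The rule splits by letter class: vowels +3, consonants +1.
On silver: s(cons)+1=t, i(vowel)+3=l, l(cons)+1=m, v(cons)+1=w, e(vowel)+3=h, r(cons)+1=s.

tlmwhs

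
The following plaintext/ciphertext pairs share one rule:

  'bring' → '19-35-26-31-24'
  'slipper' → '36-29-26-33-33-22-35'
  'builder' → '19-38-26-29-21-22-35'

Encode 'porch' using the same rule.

33-32-35-20-25

b is letter #2 and maps to 19: an offset of 17. The number is (letter's place in the alphabet, a=1) + 17.
Applying it to porch: p=16→33, o=15→32, r=18→35, c=3→20, h=8→25.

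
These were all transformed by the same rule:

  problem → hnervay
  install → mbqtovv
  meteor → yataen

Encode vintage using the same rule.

zmbtoga

p(15)→h(7) and r(17)→n(13) fit y≡3x+14 (mod 26); the inverse of 3 mod 26 is 9. This is an affine cipher: with a=0,…,z=25, each position x becomes (3x+14) mod 26.
For vintage: v(21)→3·21+14≡25=z; i(8)→3·8+14≡12=m; n(13)→3·13+14≡1=b; t(19)→3·19+14≡19=t; a(0)→3·0+14≡14=o; g(6)→3·6+14≡6=g; e(4)→3·4+14≡0=a (all mod 26).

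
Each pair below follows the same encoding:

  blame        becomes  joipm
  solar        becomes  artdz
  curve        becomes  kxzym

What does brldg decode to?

today

It's a Vigenère-style cipher with numeric key [8,3]: position i shifts by key[i mod 2].
Reversing it on brldg: b−8=t, r−3=o, l−8=d, d−3=a, g−8=y.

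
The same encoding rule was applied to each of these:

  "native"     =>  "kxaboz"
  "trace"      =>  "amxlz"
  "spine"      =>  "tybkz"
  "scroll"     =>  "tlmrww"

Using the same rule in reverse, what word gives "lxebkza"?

cabinet

n(13)→k(10) and a(0)→x(23) fit y≡7x+23 (mod 26); the inverse of 7 mod 26 is 15. Treating letters as 0–25, the rule is x ↦ 7x + 23 (mod 26).
Reversing it on lxebkza: l(11)→15·(11−23)≡2=c; x(23)→15·(23−23)≡0=a; e(4)→15·(4−23)≡1=b; b(1)→15·(1−23)≡8=i; k(10)→15·(10−23)≡13=n; z(25)→15·(25−23)≡4=e; a(0)→15·(0−23)≡19=t (all mod 26).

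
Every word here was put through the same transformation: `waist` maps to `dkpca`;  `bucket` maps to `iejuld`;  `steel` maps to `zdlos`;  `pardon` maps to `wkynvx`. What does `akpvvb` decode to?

tailor

Shifts by position in waist: pos 0: w→d (+7), pos 1: a→k (+10), pos 2: i→p (+7), pos 3: s→c (+10) — repeating every 2. It's a Vigenère-style cipher with numeric key [7,10]: position i shifts by key[i mod 2].
Undoing it on akpvvb: a−7=t, k−10=a, p−7=i, v−10=l, v−7=o, b−10=r.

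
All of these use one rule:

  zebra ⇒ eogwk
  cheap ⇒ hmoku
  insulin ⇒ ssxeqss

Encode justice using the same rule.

oexysho

Vowels shift forward by 10 and consonants shift forward by 5.
On justice: j(cons)+5=o, u(vowel)+10=e, s(cons)+5=x, t(cons)+5=y, i(vowel)+10=s, c(cons)+5=h, e(vowel)+10=o.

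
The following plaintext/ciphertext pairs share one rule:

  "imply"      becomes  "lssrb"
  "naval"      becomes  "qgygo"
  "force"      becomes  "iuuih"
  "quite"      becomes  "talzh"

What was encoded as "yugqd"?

A repeating key of period 2 is used — shifts +3, +6 over and over.
Reversing it on yugqd: y−3=v, u−6=o, g−3=d, q−6=k, d−3=a.

vodka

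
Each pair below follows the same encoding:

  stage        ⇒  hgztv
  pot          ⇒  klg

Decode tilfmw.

ground

Each pair mirrors across the alphabet (s↔h, t↔g, a↔z): positions sum to 25. This is the alphabet-reversal cipher (Atbash): a becomes z, b becomes y, etc.
Reversing it on tilfmw: t↔g, i↔r, l↔o, f↔u, m↔n, w↔d.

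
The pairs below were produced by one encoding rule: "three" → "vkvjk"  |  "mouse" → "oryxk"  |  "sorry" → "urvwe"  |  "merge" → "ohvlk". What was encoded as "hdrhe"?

fancy

In three: t→v is +2, h→k is +3, r→v is +4, e→j is +5 — the shift increases by 1 each position. Letter i (0-indexed) is shifted by i+2, so successive shifts are 2, 3, 4, ….
Decoding hdrhe: h−2=f, d−3=a, r−4=n, h−5=c, e−6=y.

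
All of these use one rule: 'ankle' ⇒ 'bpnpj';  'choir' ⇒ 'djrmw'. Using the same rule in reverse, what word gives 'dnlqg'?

Letter i (0-indexed) is shifted by i+1, so successive shifts are 1, 2, 3, ….
Decoding dnlqg: d−1=c, n−2=l, l−3=i, q−4=m, g−5=b.

climb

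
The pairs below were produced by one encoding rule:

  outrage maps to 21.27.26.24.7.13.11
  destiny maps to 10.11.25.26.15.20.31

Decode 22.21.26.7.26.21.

o is letter #15 and maps to 21: an offset of 6. Letters become their 1-based position plus 6 (so a→7, b→8, …).
Reversing it on 22.21.26.7.26.21: 22→(22−6)÷1=16=p, 21→(21−6)÷1=15=o, 26→(26−6)÷1=20=t, 7→(7−6)÷1=1=a, 26→(26−6)÷1=20=t, 21→(21−6)÷1=15=o.

potato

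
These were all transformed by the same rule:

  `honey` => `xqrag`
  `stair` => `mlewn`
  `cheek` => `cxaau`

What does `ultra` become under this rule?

ktlne

h(7)→x(23) and o(14)→q(16) fit y≡25x+4 (mod 26); the inverse of 25 mod 26 is 25. Treating letters as 0–25, the rule is x ↦ 25x + 4 (mod 26).
Applying it to ultra: u(20)→25·20+4≡10=k; l(11)→25·11+4≡19=t; t(19)→25·19+4≡11=l; r(17)→25·17+4≡13=n; a(0)→25·0+4≡4=e (all mod 26).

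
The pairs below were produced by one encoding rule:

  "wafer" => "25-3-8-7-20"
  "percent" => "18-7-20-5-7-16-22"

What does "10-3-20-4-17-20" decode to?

harbor

Letters become their 1-based position plus 2 (so a→3, b→4, …).
Reversing it on 10-3-20-4-17-20: 10→(10−2)÷1=8=h, 3→(3−2)÷1=1=a, 20→(20−2)÷1=18=r, 4→(4−2)÷1=2=b, 17→(17−2)÷1=15=o, 20→(20−2)÷1=18=r.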